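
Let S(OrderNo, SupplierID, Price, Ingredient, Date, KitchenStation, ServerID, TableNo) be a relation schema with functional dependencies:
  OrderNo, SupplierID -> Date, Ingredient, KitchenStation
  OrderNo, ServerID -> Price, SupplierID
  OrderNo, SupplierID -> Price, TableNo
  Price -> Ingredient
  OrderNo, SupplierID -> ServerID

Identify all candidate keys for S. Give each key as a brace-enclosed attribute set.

No FD produces {OrderNo}, so it must be in every candidate key.
{OrderNo, ServerID}⁺ = {Date, Ingredient, KitchenStation, OrderNo, Price, ServerID, SupplierID, TableNo}, which is every attribute, so {OrderNo, ServerID} is a candidate key.
{OrderNo, SupplierID}⁺ = {Date, Ingredient, KitchenStation, OrderNo, Price, ServerID, SupplierID, TableNo}, which is every attribute, so {OrderNo, SupplierID} is a candidate key.
These are minimal and exhaustive — every other superkey contains one of them.

{OrderNo, ServerID}, {OrderNo, SupplierID}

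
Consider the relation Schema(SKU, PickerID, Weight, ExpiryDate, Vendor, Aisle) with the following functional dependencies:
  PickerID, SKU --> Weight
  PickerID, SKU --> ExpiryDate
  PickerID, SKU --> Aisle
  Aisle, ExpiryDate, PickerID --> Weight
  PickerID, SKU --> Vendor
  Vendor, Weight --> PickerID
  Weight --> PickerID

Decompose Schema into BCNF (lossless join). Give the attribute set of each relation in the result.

Candidate keys of the original relation: {PickerID, SKU}, {SKU, Weight}.
Within {Aisle, ExpiryDate, PickerID, SKU, Vendor, Weight}: {Aisle, ExpiryDate, PickerID}⁺ ∩ {Aisle, ExpiryDate, PickerID, SKU, Vendor, Weight} = {Aisle, ExpiryDate, PickerID, Weight}, not the whole set, so Aisle, ExpiryDate, PickerID --> Weight violates BCNF; decompose into {Aisle, ExpiryDate, PickerID, Weight} and {Aisle, ExpiryDate, PickerID, SKU, Vendor}.
Within {Aisle, ExpiryDate, PickerID, Weight}: {Weight}⁺ ∩ {Aisle, ExpiryDate, PickerID, Weight} = {PickerID, Weight}, not the whole set, so Weight --> PickerID violates BCNF; decompose into {PickerID, Weight} and {Aisle, ExpiryDate, Weight}.
{PickerID, Weight} is in BCNF.
{Aisle, ExpiryDate, Weight} is in BCNF.
{Aisle, ExpiryDate, PickerID, SKU, Vendor} is in BCNF.

{Aisle, ExpiryDate, PickerID, SKU, Vendor}; {Aisle, ExpiryDate, Weight}; {PickerID, Weight}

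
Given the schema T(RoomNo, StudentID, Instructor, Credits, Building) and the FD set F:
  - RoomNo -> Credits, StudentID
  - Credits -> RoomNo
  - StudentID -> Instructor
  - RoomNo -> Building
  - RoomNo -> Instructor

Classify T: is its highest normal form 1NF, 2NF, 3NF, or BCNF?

Candidate keys: {Credits}, {RoomNo}. Prime attributes: {Credits, RoomNo}.
StudentID -> Instructor: {StudentID}⁺ = {Instructor, StudentID}, which is not all of the attributes, so the left side is not a superkey — BCNF is violated.
StudentID -> Instructor has non-prime {Instructor} on the right and a non-superkey on the left, so 3NF fails.
With only single-attribute keys there can be no partial dependency, so 2NF holds.

2NF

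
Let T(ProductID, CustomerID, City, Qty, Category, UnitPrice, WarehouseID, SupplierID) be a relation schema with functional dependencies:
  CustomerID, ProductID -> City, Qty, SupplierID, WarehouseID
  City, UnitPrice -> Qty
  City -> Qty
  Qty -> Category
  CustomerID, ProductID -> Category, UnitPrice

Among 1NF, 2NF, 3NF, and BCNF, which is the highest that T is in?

2NF

Candidate key: {CustomerID, ProductID}. Prime attributes: {CustomerID, ProductID}.
City, UnitPrice -> Qty: {City, UnitPrice}⁺ = {Category, City, Qty, UnitPrice}, which is not all of the attributes, so the left side is not a superkey — BCNF is violated.
Because {Qty} is non-prime and the left side of City, UnitPrice -> Qty is not a superkey, the relation is not in 3NF.
No non-prime attribute depends on a proper subset of any candidate key, so 2NF holds.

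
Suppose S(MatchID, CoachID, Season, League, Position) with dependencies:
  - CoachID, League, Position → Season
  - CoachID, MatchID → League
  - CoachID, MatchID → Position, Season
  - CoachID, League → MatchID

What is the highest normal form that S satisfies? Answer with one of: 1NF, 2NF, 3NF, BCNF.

Candidate keys: {CoachID, League}, {CoachID, MatchID}. Prime attributes: {CoachID, League, MatchID}.
The left-hand side of every FD is a superkey, so BCNF is satisfied.

BCNF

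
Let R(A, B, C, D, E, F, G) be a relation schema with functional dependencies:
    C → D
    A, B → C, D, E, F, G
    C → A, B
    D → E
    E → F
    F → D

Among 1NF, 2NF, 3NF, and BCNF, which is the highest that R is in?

Candidate keys: {A, B}, {C}. Prime attributes: {A, B, C}.
D → E: {D}⁺ = {D, E, F}, which is not all of the attributes, so the left side is not a superkey — BCNF is violated.
D → E determines the non-prime attribute {E} from a non-superkey — 3NF is violated.
No proper subset of a key has a non-prime attribute in its closure, so there is no partial dependency; 2NF holds.

2NF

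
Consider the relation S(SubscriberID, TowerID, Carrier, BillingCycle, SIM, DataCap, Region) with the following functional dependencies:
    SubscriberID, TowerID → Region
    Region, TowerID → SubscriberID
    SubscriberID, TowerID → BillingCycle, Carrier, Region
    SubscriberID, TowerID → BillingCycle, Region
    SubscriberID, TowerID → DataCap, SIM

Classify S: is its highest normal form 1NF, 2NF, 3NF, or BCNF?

Candidate keys: {Region, TowerID}, {SubscriberID, TowerID}. Prime attributes: {Region, SubscriberID, TowerID}.
Every FD has a superkey on the left, so the relation is in BCNF.

BCNF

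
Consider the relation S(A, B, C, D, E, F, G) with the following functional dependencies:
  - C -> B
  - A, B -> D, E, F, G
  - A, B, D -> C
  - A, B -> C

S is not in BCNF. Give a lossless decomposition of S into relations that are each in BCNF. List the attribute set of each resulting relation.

{A, C, D, E, F, G}; {B, C}

Candidate keys of the original relation: {A, B}, {A, C}.
Within {A, B, C, D, E, F, G}: {C}⁺ ∩ {A, B, C, D, E, F, G} = {B, C}, not the whole set, so C -> B violates BCNF; decompose into {B, C} and {A, C, D, E, F, G}.
{B, C} is in BCNF.
{A, C, D, E, F, G} is in BCNF.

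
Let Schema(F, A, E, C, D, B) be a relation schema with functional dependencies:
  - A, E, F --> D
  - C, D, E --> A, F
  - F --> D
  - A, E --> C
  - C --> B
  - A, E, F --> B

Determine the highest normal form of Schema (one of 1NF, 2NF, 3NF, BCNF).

Candidate keys: {A, D, E}, {A, E, F}, {C, D, E}, {C, E, F}. Prime attributes: {A, C, D, E, F}.
F --> D breaks BCNF: {F}⁺ = {D, F}, so {F} is not a superkey.
C --> B has non-prime {B} on the right and a non-superkey on the left, so 3NF fails.
The proper key subset {A, E} of {A, D, E} determines non-prime {B}, so the relation is not even in 2NF.

1NF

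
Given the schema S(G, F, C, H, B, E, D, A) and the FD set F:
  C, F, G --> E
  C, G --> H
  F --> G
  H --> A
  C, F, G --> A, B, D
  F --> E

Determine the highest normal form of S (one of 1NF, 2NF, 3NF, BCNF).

1NF

Candidate key: {C, F}. Prime attributes: {C, F}.
C, G --> H: {C, G}⁺ = {A, C, G, H}, which is not all of the attributes, so the left side is not a superkey — BCNF is violated.
C, G --> H has non-prime {H} on the right and a non-superkey on the left, so 3NF fails.
{F} is a proper subset of the key {C, F}, and {F}⁺ contains the non-prime attributes {E, G} — a partial dependency, so 2NF is violated.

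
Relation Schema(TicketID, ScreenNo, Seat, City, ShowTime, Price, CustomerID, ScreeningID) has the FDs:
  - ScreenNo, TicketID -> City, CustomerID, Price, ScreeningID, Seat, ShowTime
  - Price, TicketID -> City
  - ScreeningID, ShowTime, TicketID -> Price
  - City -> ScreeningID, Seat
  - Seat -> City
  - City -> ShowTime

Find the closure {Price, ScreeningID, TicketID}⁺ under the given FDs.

Start with {Price, ScreeningID, TicketID}.
Price, TicketID -> City applies; add {City} → now {City, Price, ScreeningID, TicketID}.
City -> ScreeningID, Seat applies; add {Seat} → now {City, Price, ScreeningID, Seat, TicketID}.
City -> ShowTime applies; add {ShowTime} → now {City, Price, ScreeningID, Seat, ShowTime, TicketID}.
No further FD applies.

{City, Price, ScreeningID, Seat, ShowTime, TicketID}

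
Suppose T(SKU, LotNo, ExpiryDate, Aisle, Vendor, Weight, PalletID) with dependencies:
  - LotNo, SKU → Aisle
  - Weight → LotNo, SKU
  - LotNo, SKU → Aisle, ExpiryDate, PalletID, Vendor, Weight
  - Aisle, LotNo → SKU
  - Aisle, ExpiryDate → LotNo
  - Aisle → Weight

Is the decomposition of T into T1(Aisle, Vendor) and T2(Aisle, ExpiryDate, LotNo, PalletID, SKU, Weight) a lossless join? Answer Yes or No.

T1 ∩ T2 = {Aisle}; its closure under F is {Aisle, ExpiryDate, LotNo, PalletID, SKU, Vendor, Weight}.
T1 is contained in that closure, so T1 ∩ T2 → T1 holds and the join is lossless.

Yes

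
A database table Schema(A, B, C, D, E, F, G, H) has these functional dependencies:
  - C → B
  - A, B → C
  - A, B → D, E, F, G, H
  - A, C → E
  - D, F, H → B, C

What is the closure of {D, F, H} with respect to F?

Start with {D, F, H}.
D, F, H → B, C applies; add {B, C} → now {B, C, D, F, H}.
No further FD applies.

{B, C, D, F, H}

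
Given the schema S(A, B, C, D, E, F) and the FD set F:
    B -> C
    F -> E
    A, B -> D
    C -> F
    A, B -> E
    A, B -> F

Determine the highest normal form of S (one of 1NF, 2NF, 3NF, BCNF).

1NF

Candidate key: {A, B}. Prime attributes: {A, B}.
For B -> C we have {B}⁺ = {B, C, E, F}; {B} is not a superkey, so BCNF fails.
B -> C determines the non-prime attribute {C} from a non-superkey — 3NF is violated.
Since {B} ⊂ {A, B} and {B}⁺ ⊇ {C, E, F} with {C, E, F} non-prime, there is a partial dependency; 2NF fails.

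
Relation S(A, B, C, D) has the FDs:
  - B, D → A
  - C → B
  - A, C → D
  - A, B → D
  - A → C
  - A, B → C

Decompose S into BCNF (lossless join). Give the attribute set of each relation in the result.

Candidate keys of the original relation: {A}, {B, D}, {C, D}.
In {A, B, C, D}, {C} is not a superkey ({C}⁺ restricted to this set is {B, C}), so split on C → B into {B, C} and {A, C, D}.
{B, C} is in BCNF.
{A, C, D} is in BCNF.

{A, C, D}; {B, C}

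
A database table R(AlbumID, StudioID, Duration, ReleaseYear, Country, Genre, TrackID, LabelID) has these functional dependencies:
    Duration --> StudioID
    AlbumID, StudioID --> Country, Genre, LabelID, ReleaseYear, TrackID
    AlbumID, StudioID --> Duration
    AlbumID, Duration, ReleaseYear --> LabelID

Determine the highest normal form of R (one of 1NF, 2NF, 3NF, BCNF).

Candidate keys: {AlbumID, Duration}, {AlbumID, StudioID}. Prime attributes: {AlbumID, Duration, StudioID}.
Duration --> StudioID breaks BCNF: {Duration}⁺ = {Duration, StudioID}, so {Duration} is not a superkey.
Its right-hand attributes {StudioID} are all prime, as are those of every other non-superkey FD — the relation is in 3NF.

3NF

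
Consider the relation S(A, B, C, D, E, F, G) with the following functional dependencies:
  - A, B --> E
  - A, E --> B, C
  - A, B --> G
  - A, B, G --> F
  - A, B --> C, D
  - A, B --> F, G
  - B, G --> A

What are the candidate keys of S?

{A, B}⁺ = {A, B, C, D, E, F, G} — all of the relation — so {A, B} is a candidate key.
{A, E}⁺ = {A, B, C, D, E, F, G} — all of the relation — so {A, E} is a candidate key.
{B, G}⁺ = {A, B, C, D, E, F, G} — all of the relation — so {B, G} is a candidate key.
No proper subset of any of these is a key, and no other minimal superkey exists.

{A, B}, {A, E}, {B, G}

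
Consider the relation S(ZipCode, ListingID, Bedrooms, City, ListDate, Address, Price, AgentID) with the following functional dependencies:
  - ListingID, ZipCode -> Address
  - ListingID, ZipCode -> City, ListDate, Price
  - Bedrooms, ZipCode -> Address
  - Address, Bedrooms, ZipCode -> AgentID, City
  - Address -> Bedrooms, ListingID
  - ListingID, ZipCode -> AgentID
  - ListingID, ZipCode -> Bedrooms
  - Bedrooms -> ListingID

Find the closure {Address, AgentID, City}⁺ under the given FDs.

{Address, AgentID, Bedrooms, City, ListingID}

Start with {Address, AgentID, City}.
Address -> Bedrooms, ListingID applies; add {Bedrooms, ListingID} → now {Address, AgentID, Bedrooms, City, ListingID}.
No further FD applies.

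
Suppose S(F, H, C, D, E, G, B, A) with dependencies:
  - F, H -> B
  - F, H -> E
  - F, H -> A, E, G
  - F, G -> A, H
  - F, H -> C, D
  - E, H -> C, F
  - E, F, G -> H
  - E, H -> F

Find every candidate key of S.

{E, H} is a candidate key since {E, H}⁺ = {A, B, C, D, E, F, G, H} covers every attribute.
{F, G} is a candidate key since {F, G}⁺ = {A, B, C, D, E, F, G, H} covers every attribute.
{F, H} is a candidate key since {F, H}⁺ = {A, B, C, D, E, F, G, H} covers every attribute.
No proper subset of any of these is a key, and no other minimal superkey exists.

{E, H}, {F, G}, {F, H}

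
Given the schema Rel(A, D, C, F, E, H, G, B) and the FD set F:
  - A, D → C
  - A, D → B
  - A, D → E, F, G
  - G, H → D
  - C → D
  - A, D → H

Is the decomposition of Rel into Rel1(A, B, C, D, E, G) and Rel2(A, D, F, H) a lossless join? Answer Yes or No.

Common attributes: {A, D}; their closure is {A, B, C, D, E, F, G, H}.
Since Rel1 ⊆ {A, B, C, D, E, F, G, H}, the intersection is a superkey of Rel1; the decomposition is lossless.

Yes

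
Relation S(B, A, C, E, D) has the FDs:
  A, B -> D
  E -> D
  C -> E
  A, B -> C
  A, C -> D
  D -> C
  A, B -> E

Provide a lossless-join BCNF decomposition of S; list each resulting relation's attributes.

Candidate key of the original relation: {A, B}.
In {A, B, C, D, E}, {E} is not a superkey ({E}⁺ restricted to this set is {C, D, E}), so split on E -> C, D into {C, D, E} and {A, B, E}.
{C, D, E} is in BCNF.
{A, B, E} is in BCNF.

{A, B, E}; {C, D, E}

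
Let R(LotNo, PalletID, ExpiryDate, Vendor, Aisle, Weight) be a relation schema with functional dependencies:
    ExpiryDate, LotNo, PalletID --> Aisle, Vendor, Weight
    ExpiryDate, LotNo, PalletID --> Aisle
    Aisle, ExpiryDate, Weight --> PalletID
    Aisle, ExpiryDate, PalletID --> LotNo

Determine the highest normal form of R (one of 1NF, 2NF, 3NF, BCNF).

BCNF

Candidate keys: {Aisle, ExpiryDate, PalletID}, {Aisle, ExpiryDate, Weight}, {ExpiryDate, LotNo, PalletID}. Prime attributes: {Aisle, ExpiryDate, LotNo, PalletID, Weight}.
Each dependency's left side is a superkey — BCNF holds.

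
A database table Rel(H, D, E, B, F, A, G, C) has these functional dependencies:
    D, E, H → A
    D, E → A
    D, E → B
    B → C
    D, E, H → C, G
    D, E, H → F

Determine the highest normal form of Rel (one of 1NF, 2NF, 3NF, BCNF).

1NF

Candidate key: {D, E, H}. Prime attributes: {D, E, H}.
For D, E → A we have {D, E}⁺ = {A, B, C, D, E}; {D, E} is not a superkey, so BCNF fails.
D, E → A determines the non-prime attribute {A} from a non-superkey — 3NF is violated.
Since {D, E} ⊂ {D, E, H} and {D, E}⁺ ⊇ {A, B, C} with {A, B, C} non-prime, there is a partial dependency; 2NF fails.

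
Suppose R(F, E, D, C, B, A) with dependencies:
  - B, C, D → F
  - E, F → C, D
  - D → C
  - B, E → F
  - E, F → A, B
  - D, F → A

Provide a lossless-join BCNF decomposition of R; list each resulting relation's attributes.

Candidate keys of the original relation: {B, E}, {E, F}.
Within {A, B, C, D, E, F}: {B, C, D}⁺ ∩ {A, B, C, D, E, F} = {A, B, C, D, F}, not the whole set, so B, C, D → A, F violates BCNF; decompose into {A, B, C, D, F} and {B, C, D, E}.
Within {A, B, C, D, F}: {D}⁺ ∩ {A, B, C, D, F} = {C, D}, not the whole set, so D → C violates BCNF; decompose into {C, D} and {A, B, D, F}.
{C, D}: every determinant is a superkey — BCNF.
Within {A, B, D, F}: {D, F}⁺ ∩ {A, B, D, F} = {A, D, F}, not the whole set, so D, F → A violates BCNF; decompose into {A, D, F} and {B, D, F}.
{A, D, F}: every determinant is a superkey — BCNF.
{B, D, F}: every determinant is a superkey — BCNF.
Within {B, C, D, E}: {D}⁺ ∩ {B, C, D, E} = {C, D}, not the whole set, so D → C violates BCNF; decompose into {C, D} and {B, D, E}.
{C, D}: every determinant is a superkey — BCNF.
{B, D, E}: every determinant is a superkey — BCNF.

{A, D, F}; {B, D, E}; {B, D, F}; {C, D}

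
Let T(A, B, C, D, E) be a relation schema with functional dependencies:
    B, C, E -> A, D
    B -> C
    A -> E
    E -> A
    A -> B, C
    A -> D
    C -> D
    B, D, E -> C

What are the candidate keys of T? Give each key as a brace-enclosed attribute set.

Closure of {A} is {A, B, C, D, E}, the whole schema; {A} is a candidate key.
Closure of {E} is {A, B, C, D, E}, the whole schema; {E} is a candidate key.
No proper subset of any of these is a key, and no other minimal superkey exists.

{A}, {E}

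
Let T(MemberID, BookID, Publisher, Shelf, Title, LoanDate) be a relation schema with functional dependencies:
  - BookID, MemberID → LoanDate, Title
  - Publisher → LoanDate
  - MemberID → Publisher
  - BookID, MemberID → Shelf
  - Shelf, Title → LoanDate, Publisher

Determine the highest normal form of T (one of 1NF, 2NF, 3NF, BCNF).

1NF

Candidate key: {BookID, MemberID}. Prime attributes: {BookID, MemberID}.
Publisher → LoanDate breaks BCNF: {Publisher}⁺ = {LoanDate, Publisher}, so {Publisher} is not a superkey.
Publisher → LoanDate determines the non-prime attribute {LoanDate} from a non-superkey — 3NF is violated.
Since {MemberID} ⊂ {BookID, MemberID} and {MemberID}⁺ ⊇ {LoanDate, Publisher} with {LoanDate, Publisher} non-prime, there is a partial dependency; 2NF fails.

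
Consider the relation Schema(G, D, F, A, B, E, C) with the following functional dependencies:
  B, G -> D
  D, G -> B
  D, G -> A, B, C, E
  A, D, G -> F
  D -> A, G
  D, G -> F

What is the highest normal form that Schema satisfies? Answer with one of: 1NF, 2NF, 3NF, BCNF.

Candidate keys: {B, G}, {D}. Prime attributes: {B, D, G}.
Each dependency's left side is a superkey — BCNF holds.

BCNF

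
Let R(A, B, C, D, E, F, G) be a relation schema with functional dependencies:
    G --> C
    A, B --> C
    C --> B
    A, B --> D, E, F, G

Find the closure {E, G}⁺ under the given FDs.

{B, C, E, G}

Start with {E, G}.
G --> C applies; add {C} → now {C, E, G}.
C --> B applies; add {B} → now {B, C, E, G}.
No further FD applies.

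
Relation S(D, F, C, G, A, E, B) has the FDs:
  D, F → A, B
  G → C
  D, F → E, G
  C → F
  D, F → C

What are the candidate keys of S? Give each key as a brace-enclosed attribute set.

{C, D}, {D, F}, {D, G}

No FD produces {D}, so it must be in every candidate key.
Closure of {C, D} is {A, B, C, D, E, F, G}, the whole schema; {C, D} is a candidate key.
Closure of {D, F} is {A, B, C, D, E, F, G}, the whole schema; {D, F} is a candidate key.
Closure of {D, G} is {A, B, C, D, E, F, G}, the whole schema; {D, G} is a candidate key.
These are minimal and exhaustive — every other superkey contains one of them.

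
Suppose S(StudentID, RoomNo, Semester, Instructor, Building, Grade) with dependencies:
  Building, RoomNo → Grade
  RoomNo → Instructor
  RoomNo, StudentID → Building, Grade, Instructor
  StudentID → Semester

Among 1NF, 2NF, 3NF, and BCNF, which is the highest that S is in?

Candidate key: {RoomNo, StudentID}. Prime attributes: {RoomNo, StudentID}.
Building, RoomNo → Grade breaks BCNF: {Building, RoomNo}⁺ = {Building, Grade, Instructor, RoomNo}, so {Building, RoomNo} is not a superkey.
Building, RoomNo → Grade determines the non-prime attribute {Grade} from a non-superkey — 3NF is violated.
Since {RoomNo} ⊂ {RoomNo, StudentID} and {RoomNo}⁺ ⊇ {Instructor} with {Instructor} non-prime, there is a partial dependency; 2NF fails.

1NF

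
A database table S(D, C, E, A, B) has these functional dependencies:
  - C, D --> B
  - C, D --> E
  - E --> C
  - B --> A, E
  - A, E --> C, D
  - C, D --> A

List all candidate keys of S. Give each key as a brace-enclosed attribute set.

{B} is a candidate key since {B}⁺ = {A, B, C, D, E} covers every attribute.
{A, E} is a candidate key since {A, E}⁺ = {A, B, C, D, E} covers every attribute.
{C, D} is a candidate key since {C, D}⁺ = {A, B, C, D, E} covers every attribute.
{D, E} is a candidate key since {D, E}⁺ = {A, B, C, D, E} covers every attribute.
These are minimal and exhaustive — every other superkey contains one of them.

{A, E}, {B}, {C, D}, {D, E}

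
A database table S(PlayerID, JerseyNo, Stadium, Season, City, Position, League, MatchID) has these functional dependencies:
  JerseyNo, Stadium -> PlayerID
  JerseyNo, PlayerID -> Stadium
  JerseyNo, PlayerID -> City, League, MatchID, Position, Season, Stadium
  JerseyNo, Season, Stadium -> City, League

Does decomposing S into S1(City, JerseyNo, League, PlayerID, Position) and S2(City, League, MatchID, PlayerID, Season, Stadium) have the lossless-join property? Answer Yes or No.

No

The shared attributes are {City, League, PlayerID} and {City, League, PlayerID}⁺ = {City, League, PlayerID}.
S1 ⊄ {City, League, PlayerID} and S2 ⊄ {City, League, PlayerID}, so the split is lossy.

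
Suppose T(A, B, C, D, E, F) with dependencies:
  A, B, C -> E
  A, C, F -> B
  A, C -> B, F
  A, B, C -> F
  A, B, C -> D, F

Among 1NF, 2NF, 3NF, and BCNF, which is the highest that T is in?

BCNF

Candidate key: {A, C}. Prime attributes: {A, C}.
Every FD has a superkey on the left, so the relation is in BCNF.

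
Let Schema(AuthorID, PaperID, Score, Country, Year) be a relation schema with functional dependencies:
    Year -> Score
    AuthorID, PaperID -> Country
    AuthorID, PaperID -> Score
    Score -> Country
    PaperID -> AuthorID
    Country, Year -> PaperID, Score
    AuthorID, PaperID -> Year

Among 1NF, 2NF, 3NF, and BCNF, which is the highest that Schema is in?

2NF

Candidate keys: {PaperID}, {Year}. Prime attributes: {PaperID, Year}.
Score -> Country breaks BCNF: {Score}⁺ = {Country, Score}, so {Score} is not a superkey.
Score -> Country has non-prime {Country} on the right and a non-superkey on the left, so 3NF fails.
Every candidate key is a single attribute, so no partial dependency is possible; 2NF holds.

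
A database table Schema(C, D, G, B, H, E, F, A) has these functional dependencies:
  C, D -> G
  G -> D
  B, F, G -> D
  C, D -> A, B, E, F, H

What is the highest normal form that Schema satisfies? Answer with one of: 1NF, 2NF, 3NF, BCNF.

3NF

Candidate keys: {C, D}, {C, G}. Prime attributes: {C, D, G}.
For G -> D we have {G}⁺ = {D, G}; {G} is not a superkey, so BCNF fails.
Its right-hand attributes {D} are all prime, as are those of every other non-superkey FD — the relation is in 3NF.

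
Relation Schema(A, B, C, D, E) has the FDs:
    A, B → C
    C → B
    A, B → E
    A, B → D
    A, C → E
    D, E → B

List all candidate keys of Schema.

{A, B}, {A, C}, {A, D, E}

{A} never appears on the right of any FD, so every key must include it.
{A, B}⁺ = {A, B, C, D, E}, which is every attribute, so {A, B} is a candidate key.
{A, C}⁺ = {A, B, C, D, E}, which is every attribute, so {A, C} is a candidate key.
{A, D, E}⁺ = {A, B, C, D, E}, which is every attribute, so {A, D, E} is a candidate key.
No proper subset of any of these is a key, and no other minimal superkey exists.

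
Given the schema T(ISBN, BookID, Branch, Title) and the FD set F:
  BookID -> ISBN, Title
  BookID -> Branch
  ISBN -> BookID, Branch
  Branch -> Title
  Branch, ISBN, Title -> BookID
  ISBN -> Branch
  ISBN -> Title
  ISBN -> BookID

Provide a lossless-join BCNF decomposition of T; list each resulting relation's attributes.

Candidate keys of the original relation: {BookID}, {ISBN}.
In {BookID, Branch, ISBN, Title}, {Branch} is not a superkey ({Branch}⁺ restricted to this set is {Branch, Title}), so split on Branch -> Title into {Branch, Title} and {BookID, Branch, ISBN}.
{Branch, Title} has no BCNF violation.
{BookID, Branch, ISBN} has no BCNF violation.

{BookID, Branch, ISBN}; {Branch, Title}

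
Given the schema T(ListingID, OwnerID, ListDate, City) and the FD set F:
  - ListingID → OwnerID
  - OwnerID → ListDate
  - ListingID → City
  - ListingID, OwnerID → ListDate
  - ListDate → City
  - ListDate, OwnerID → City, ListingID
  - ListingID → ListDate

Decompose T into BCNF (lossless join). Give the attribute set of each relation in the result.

Candidate keys of the original relation: {ListingID}, {OwnerID}.
Within {City, ListDate, ListingID, OwnerID}: {ListDate}⁺ ∩ {City, ListDate, ListingID, OwnerID} = {City, ListDate}, not the whole set, so ListDate → City violates BCNF; decompose into {City, ListDate} and {ListDate, ListingID, OwnerID}.
{City, ListDate} has no BCNF violation.
{ListDate, ListingID, OwnerID} has no BCNF violation.

{City, ListDate}; {ListDate, ListingID, OwnerID}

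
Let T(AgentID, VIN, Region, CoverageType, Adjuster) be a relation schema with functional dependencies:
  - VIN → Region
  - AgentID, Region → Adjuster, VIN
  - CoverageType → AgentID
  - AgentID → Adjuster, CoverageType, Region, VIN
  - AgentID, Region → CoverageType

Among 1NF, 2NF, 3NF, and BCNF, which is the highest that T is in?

Candidate keys: {AgentID}, {CoverageType}. Prime attributes: {AgentID, CoverageType}.
VIN → Region breaks BCNF: {VIN}⁺ = {Region, VIN}, so {VIN} is not a superkey.
VIN → Region has non-prime {Region} on the right and a non-superkey on the left, so 3NF fails.
All keys have size 1, which rules out partial dependencies — 2NF is satisfied.

2NF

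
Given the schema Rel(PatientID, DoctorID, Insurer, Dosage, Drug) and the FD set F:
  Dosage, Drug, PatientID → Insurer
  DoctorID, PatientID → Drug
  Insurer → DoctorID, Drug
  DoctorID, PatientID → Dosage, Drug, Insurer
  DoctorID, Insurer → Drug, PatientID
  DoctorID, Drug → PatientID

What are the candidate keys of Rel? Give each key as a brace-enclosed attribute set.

{DoctorID, Drug}, {DoctorID, PatientID}, {Dosage, Drug, PatientID}, {Insurer}

{Insurer} is a candidate key since {Insurer}⁺ = {DoctorID, Dosage, Drug, Insurer, PatientID} covers every attribute.
{DoctorID, Drug} is a candidate key since {DoctorID, Drug}⁺ = {DoctorID, Dosage, Drug, Insurer, PatientID} covers every attribute.
{DoctorID, PatientID} is a candidate key since {DoctorID, PatientID}⁺ = {DoctorID, Dosage, Drug, Insurer, PatientID} covers every attribute.
{Dosage, Drug, PatientID} is a candidate key since {Dosage, Drug, PatientID}⁺ = {DoctorID, Dosage, Drug, Insurer, PatientID} covers every attribute.
Any other superkey properly contains one of these, so there are no further candidate keys.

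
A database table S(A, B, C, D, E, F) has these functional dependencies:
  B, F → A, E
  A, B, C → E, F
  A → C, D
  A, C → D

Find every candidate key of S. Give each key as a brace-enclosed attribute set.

{A, B}, {B, F}

Attributes never on any right-hand side: {B} — every candidate key must contain it.
Closure of {A, B} is {A, B, C, D, E, F}, the whole schema; {A, B} is a candidate key.
Closure of {B, F} is {A, B, C, D, E, F}, the whole schema; {B, F} is a candidate key.
These are minimal and exhaustive — every other superkey contains one of them.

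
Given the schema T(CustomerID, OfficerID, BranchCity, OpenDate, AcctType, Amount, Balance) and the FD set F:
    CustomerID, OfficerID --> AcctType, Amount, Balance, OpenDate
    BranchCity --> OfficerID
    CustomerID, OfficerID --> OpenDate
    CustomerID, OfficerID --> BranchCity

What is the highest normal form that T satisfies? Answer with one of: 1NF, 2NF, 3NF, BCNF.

Candidate keys: {BranchCity, CustomerID}, {CustomerID, OfficerID}. Prime attributes: {BranchCity, CustomerID, OfficerID}.
BranchCity --> OfficerID breaks BCNF: {BranchCity}⁺ = {BranchCity, OfficerID}, so {BranchCity} is not a superkey.
Since {OfficerID} ⊆ prime attributes and every other non-superkey FD also has a prime right side, the schema is in 3NF.

3NF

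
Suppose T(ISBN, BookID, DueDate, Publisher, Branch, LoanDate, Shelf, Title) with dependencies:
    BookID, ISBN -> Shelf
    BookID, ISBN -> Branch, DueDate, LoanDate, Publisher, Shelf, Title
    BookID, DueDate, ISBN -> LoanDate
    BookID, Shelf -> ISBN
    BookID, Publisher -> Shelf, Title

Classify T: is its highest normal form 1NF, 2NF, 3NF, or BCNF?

Candidate keys: {BookID, ISBN}, {BookID, Publisher}, {BookID, Shelf}. Prime attributes: {BookID, ISBN, Publisher, Shelf}.
The left-hand side of every FD is a superkey, so BCNF is satisfied.

BCNF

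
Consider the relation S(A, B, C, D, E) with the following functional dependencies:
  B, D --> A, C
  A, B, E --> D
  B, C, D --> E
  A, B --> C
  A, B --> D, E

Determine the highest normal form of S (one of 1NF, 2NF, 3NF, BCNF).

Candidate keys: {A, B}, {B, D}. Prime attributes: {A, B, D}.
Every FD has a superkey on the left, so the relation is in BCNF.

BCNF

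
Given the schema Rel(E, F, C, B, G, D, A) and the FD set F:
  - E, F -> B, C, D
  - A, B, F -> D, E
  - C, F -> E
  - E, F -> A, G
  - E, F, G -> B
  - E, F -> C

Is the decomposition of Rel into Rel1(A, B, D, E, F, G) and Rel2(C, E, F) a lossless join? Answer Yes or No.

Rel1 ∩ Rel2 = {E, F}; its closure under F is {A, B, C, D, E, F, G}.
This includes all of Rel1, so the common attributes are a superkey of Rel1 — the join is lossless.

Yes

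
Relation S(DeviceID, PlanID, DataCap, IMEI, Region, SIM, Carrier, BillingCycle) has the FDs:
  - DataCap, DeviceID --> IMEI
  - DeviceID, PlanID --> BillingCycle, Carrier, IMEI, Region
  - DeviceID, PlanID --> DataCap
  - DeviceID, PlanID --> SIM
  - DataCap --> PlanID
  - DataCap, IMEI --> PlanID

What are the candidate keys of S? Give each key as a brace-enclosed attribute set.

{DataCap, DeviceID}, {DeviceID, PlanID}

No FD produces {DeviceID}, so it must be in every candidate key.
{DataCap, DeviceID}⁺ = {BillingCycle, Carrier, DataCap, DeviceID, IMEI, PlanID, Region, SIM} — all of the relation — so {DataCap, DeviceID} is a candidate key.
{DeviceID, PlanID}⁺ = {BillingCycle, Carrier, DataCap, DeviceID, IMEI, PlanID, Region, SIM} — all of the relation — so {DeviceID, PlanID} is a candidate key.
These are minimal and exhaustive — every other superkey contains one of them.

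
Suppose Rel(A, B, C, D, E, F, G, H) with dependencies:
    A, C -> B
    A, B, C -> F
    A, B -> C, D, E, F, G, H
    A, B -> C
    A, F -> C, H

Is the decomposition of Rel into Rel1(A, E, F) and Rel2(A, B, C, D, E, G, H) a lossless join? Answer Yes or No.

No

Rel1 ∩ Rel2 = {A, E}; its closure under F is {A, E}.
Rel1 ⊄ {A, E} and Rel2 ⊄ {A, E}, so the split is lossy.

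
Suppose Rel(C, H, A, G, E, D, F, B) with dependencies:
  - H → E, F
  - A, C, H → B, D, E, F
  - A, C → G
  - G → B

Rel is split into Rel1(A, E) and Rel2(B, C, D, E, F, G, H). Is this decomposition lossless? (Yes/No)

Rel1 ∩ Rel2 = {E}; its closure under F is {E}.
Neither Rel1 nor Rel2 is contained in that closure, so the decomposition is lossy.

No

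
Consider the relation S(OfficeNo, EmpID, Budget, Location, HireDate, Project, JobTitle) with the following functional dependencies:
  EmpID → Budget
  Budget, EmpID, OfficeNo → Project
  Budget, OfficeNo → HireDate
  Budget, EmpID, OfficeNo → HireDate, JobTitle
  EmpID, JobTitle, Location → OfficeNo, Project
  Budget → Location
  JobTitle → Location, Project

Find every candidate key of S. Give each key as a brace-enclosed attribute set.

{EmpID} never appears on the right of any FD, so every key must include it.
{EmpID, JobTitle}⁺ = {Budget, EmpID, HireDate, JobTitle, Location, OfficeNo, Project} — all of the relation — so {EmpID, JobTitle} is a candidate key.
{EmpID, OfficeNo}⁺ = {Budget, EmpID, HireDate, JobTitle, Location, OfficeNo, Project} — all of the relation — so {EmpID, OfficeNo} is a candidate key.
No proper subset of any of these is a key, and no other minimal superkey exists.

{EmpID, JobTitle}, {EmpID, OfficeNo}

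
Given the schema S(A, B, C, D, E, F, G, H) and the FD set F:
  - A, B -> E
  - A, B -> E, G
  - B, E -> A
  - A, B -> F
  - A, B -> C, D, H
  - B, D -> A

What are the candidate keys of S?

No FD produces {B}, so it must be in every candidate key.
{A, B}⁺ = {A, B, C, D, E, F, G, H}, which is every attribute, so {A, B} is a candidate key.
{B, D}⁺ = {A, B, C, D, E, F, G, H}, which is every attribute, so {B, D} is a candidate key.
{B, E}⁺ = {A, B, C, D, E, F, G, H}, which is every attribute, so {B, E} is a candidate key.
These are minimal and exhaustive — every other superkey contains one of them.

{A, B}, {B, D}, {B, E}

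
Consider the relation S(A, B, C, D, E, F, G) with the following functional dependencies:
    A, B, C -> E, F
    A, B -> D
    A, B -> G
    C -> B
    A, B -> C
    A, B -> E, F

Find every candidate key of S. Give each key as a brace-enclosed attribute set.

{A, B}, {A, C}

Attributes never on any right-hand side: {A} — every candidate key must contain it.
{A, B} is a candidate key since {A, B}⁺ = {A, B, C, D, E, F, G} covers every attribute.
{A, C} is a candidate key since {A, C}⁺ = {A, B, C, D, E, F, G} covers every attribute.
These are minimal and exhaustive — every other superkey contains one of them.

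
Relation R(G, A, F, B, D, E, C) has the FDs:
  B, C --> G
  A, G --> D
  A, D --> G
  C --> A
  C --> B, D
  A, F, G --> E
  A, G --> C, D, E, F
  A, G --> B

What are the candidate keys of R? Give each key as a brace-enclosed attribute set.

Closure of {C} is {A, B, C, D, E, F, G}, the whole schema; {C} is a candidate key.
Closure of {A, D} is {A, B, C, D, E, F, G}, the whole schema; {A, D} is a candidate key.
Closure of {A, G} is {A, B, C, D, E, F, G}, the whole schema; {A, G} is a candidate key.
No proper subset of any of these is a key, and no other minimal superkey exists.

{A, D}, {A, G}, {C}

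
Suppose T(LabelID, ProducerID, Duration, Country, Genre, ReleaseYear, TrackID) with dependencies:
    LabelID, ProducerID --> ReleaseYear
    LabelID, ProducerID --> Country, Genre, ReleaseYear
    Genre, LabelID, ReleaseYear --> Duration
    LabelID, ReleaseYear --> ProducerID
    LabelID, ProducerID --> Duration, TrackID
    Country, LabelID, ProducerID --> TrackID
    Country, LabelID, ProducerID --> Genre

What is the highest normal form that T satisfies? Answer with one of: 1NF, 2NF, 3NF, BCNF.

BCNF

Candidate keys: {LabelID, ProducerID}, {LabelID, ReleaseYear}. Prime attributes: {LabelID, ProducerID, ReleaseYear}.
The left-hand side of every FD is a superkey, so BCNF is satisfied.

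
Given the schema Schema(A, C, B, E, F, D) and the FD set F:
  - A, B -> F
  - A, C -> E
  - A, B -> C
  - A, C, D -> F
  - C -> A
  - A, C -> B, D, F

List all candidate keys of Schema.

Closure of {C} is {A, B, C, D, E, F}, the whole schema; {C} is a candidate key.
Closure of {A, B} is {A, B, C, D, E, F}, the whole schema; {A, B} is a candidate key.
These are minimal and exhaustive — every other superkey contains one of them.

{A, B}, {C}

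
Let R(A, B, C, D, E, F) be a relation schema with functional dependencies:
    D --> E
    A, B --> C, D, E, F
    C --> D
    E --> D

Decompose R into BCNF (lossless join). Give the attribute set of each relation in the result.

{A, B, C, F}; {C, D}; {D, E}

Candidate key of the original relation: {A, B}.
Within {A, B, C, D, E, F}: {D}⁺ ∩ {A, B, C, D, E, F} = {D, E}, not the whole set, so D --> E violates BCNF; decompose into {D, E} and {A, B, C, D, F}.
{D, E}: every determinant is a superkey — BCNF.
Within {A, B, C, D, F}: {C}⁺ ∩ {A, B, C, D, F} = {C, D}, not the whole set, so C --> D violates BCNF; decompose into {C, D} and {A, B, C, F}.
{C, D}: every determinant is a superkey — BCNF.
{A, B, C, F}: every determinant is a superkey — BCNF.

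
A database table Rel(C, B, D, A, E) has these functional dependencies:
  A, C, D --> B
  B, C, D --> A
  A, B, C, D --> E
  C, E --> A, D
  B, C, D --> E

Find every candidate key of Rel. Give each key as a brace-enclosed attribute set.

{A, C, D}, {B, C, D}, {C, E}

{C} never appears on the right of any FD, so every key must include it.
{C, E}⁺ = {A, B, C, D, E}, which is every attribute, so {C, E} is a candidate key.
{A, C, D}⁺ = {A, B, C, D, E}, which is every attribute, so {A, C, D} is a candidate key.
{B, C, D}⁺ = {A, B, C, D, E}, which is every attribute, so {B, C, D} is a candidate key.
Any other superkey properly contains one of these, so there are no further candidate keys.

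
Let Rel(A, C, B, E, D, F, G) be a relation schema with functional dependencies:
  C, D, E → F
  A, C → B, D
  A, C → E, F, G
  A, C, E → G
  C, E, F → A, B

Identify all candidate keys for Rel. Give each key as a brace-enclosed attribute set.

No FD produces {C}, so it must be in every candidate key.
{A, C} is a candidate key since {A, C}⁺ = {A, B, C, D, E, F, G} covers every attribute.
{C, D, E} is a candidate key since {C, D, E}⁺ = {A, B, C, D, E, F, G} covers every attribute.
{C, E, F} is a candidate key since {C, E, F}⁺ = {A, B, C, D, E, F, G} covers every attribute.
These are minimal and exhaustive — every other superkey contains one of them.

{A, C}, {C, D, E}, {C, E, F}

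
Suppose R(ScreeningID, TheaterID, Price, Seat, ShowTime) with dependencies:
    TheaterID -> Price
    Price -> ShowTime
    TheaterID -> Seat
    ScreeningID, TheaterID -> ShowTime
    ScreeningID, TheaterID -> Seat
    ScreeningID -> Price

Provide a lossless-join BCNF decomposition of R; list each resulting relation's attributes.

Candidate key of the original relation: {ScreeningID, TheaterID}.
Within {Price, ScreeningID, Seat, ShowTime, TheaterID}: {TheaterID}⁺ ∩ {Price, ScreeningID, Seat, ShowTime, TheaterID} = {Price, Seat, ShowTime, TheaterID}, not the whole set, so TheaterID -> Price, Seat, ShowTime violates BCNF; decompose into {Price, Seat, ShowTime, TheaterID} and {ScreeningID, TheaterID}.
Within {Price, Seat, ShowTime, TheaterID}: {Price}⁺ ∩ {Price, Seat, ShowTime, TheaterID} = {Price, ShowTime}, not the whole set, so Price -> ShowTime violates BCNF; decompose into {Price, ShowTime} and {Price, Seat, TheaterID}.
{Price, ShowTime} has no BCNF violation.
{Price, Seat, TheaterID} has no BCNF violation.
{ScreeningID, TheaterID} has no BCNF violation.

{Price, Seat, TheaterID}; {Price, ShowTime}; {ScreeningID, TheaterID}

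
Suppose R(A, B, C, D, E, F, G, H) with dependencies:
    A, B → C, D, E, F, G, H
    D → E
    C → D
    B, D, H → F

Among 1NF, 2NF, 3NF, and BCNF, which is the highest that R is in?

Candidate key: {A, B}. Prime attributes: {A, B}.
D → E: {D}⁺ = {D, E}, which is not all of the attributes, so the left side is not a superkey — BCNF is violated.
D → E determines the non-prime attribute {E} from a non-superkey — 3NF is violated.
No proper subset of a key has a non-prime attribute in its closure, so there is no partial dependency; 2NF holds.

2NF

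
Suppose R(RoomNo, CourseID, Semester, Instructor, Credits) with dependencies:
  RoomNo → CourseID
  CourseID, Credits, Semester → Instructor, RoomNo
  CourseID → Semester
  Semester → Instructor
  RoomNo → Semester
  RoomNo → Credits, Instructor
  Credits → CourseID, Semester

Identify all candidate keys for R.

{Credits}, {RoomNo}

{Credits}⁺ = {CourseID, Credits, Instructor, RoomNo, Semester} — all of the relation — so {Credits} is a candidate key.
{RoomNo}⁺ = {CourseID, Credits, Instructor, RoomNo, Semester} — all of the relation — so {RoomNo} is a candidate key.
Any other superkey properly contains one of these, so there are no further candidate keys.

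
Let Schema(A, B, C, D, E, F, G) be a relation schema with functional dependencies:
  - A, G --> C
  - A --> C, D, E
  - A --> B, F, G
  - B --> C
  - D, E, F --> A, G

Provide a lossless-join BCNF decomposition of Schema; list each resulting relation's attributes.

Candidate keys of the original relation: {A}, {D, E, F}.
{A, B, C, D, E, F, G}: {B} determines {B, C} here but is not a superkey — split on B --> C, giving {B, C} and {A, B, D, E, F, G}.
{B, C} is in BCNF.
{A, B, D, E, F, G} is in BCNF.

{A, B, D, E, F, G}; {B, C}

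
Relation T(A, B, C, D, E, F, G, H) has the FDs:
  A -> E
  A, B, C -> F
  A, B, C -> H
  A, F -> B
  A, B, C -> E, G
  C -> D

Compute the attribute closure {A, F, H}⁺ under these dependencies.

Start with {A, F, H}.
A -> E applies; add {E} → now {A, E, F, H}.
A, F -> B applies; add {B} → now {A, B, E, F, H}.
No further FD applies.

{A, B, E, F, H}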